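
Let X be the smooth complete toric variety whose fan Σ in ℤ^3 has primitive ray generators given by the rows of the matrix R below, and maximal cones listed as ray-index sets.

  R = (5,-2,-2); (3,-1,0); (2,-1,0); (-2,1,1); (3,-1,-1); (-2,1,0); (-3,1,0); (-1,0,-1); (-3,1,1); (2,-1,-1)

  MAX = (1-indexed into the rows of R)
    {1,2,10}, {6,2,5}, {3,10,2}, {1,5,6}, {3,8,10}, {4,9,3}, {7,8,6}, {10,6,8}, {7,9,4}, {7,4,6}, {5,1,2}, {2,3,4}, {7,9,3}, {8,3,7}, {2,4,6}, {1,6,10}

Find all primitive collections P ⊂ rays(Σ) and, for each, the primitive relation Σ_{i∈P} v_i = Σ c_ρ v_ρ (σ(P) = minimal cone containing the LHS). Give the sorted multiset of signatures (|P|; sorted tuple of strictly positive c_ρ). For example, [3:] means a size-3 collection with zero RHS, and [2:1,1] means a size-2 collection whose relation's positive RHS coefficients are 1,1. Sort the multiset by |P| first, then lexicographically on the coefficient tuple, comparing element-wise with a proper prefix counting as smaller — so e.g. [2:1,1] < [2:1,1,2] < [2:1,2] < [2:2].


Δ(Σ) — 10 vertices, 24 min non-faces:

  P = {2,7}:  v_{2} + v_{7} = 0 ; sig = [2:]
  P = {3,6}:  v_{3} + v_{6} = 0 ; sig = [2:]
  P = {4,10}:  v_{4} + v_{10} = 0 ; sig = [2:]
  P = {5,9}:  v_{5} + v_{9} = 0 ; sig = [2:]
  P = {1,4}:  v_{1} + v_{4} = v_{5} ; sig = [2:1]
  P = {1,9}:  v_{1} + v_{9} = v_{10} ; sig = [2:1]
  P = {2,8}:  v_{2} + v_{8} = v_{10} ; sig = [2:1]
  P = {4,8}:  v_{4} + v_{8} = v_{7} ; sig = [2:1]
  P = {5,10}:  v_{5} + v_{10} = v_{1} ; sig = [2:1]
  P = {7,10}:  v_{7} + v_{10} = v_{8} ; sig = [2:1]
  P = {2,9}:  v_{2} + v_{9} = v_{3} + v_{4} ; sig = [2:1,1]
  P = {3,5}:  v_{3} + v_{5} = v_{2} + v_{10} ; sig = [2:1,1]
  P = {4,5}:  v_{4} + v_{5} = v_{2} + v_{6} ; sig = [2:1,1]
  P = {5,7}:  v_{5} + v_{7} = v_{6} + v_{10} ; sig = [2:1,1]
  P = {6,9}:  v_{6} + v_{9} = v_{4} + v_{7} ; sig = [2:1,1]
  P = {9,10}:  v_{9} + v_{10} = v_{3} + v_{7} ; sig = [2:1,1]
  P = {1,3}:  v_{1} + v_{3} = v_{2} + 2·v_{10} ; sig = [2:1,2]
  P = {1,7}:  v_{1} + v_{7} = v_{6} + 2·v_{10} ; sig = [2:1,2]
  P = {5,8}:  v_{5} + v_{8} = v_{6} + 2·v_{10} ; sig = [2:1,2]
  P = {8,9}:  v_{8} + v_{9} = v_{3} + 2·v_{7} ; sig = [2:1,2]
  P = {1,8}:  v_{1} + v_{8} = v_{6} + 3·v_{10} ; sig = [2:1,3]
  P = {2,6,10}:  v_{2} + v_{6} + v_{10} = v_{5} ; sig = [3:1]
  P = {3,4,7}:  v_{3} + v_{4} + v_{7} = v_{9} ; sig = [3:1]
  P = {1,2,6}:  v_{1} + v_{2} + v_{6} = 2·v_{5} ; sig = [3:2]

Sorted signature multiset PRS(X):
{ [2:] ×4,  [2:1] ×6,  [2:1,1] ×6,  [2:1,2] ×4,  [2:1,3],  [3:1] ×2,  [3:2] }


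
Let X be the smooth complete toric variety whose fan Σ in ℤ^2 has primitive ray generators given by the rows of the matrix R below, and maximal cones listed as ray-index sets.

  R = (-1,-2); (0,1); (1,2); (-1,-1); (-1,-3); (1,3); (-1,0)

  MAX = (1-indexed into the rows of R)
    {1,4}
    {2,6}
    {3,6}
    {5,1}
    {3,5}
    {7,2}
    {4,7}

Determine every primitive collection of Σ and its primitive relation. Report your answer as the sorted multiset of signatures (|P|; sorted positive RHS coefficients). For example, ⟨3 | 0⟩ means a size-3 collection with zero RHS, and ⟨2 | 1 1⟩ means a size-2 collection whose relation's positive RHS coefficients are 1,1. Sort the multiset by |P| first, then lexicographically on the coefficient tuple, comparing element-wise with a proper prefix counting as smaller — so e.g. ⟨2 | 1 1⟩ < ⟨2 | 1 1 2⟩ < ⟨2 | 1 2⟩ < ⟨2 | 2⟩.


Δ(Σ) — 7 vertices, 14 min non-faces:

  P={1,3}:  v_{1} + v_{3} = 0 ; sig = ⟨2 | 0⟩
  P={5,6}:  v_{5} + v_{6} = 0 ; sig = ⟨2 | 0⟩
  P={1,2}:  v_{1} + v_{2} = v_{4} ; sig = ⟨2 | 1⟩
  P={1,6}:  v_{1} + v_{6} = v_{2} ; sig = ⟨2 | 1⟩
  P={2,3}:  v_{2} + v_{3} = v_{6} ; sig = ⟨2 | 1⟩
  P={2,4}:  v_{2} + v_{4} = v_{7} ; sig = ⟨2 | 1⟩
  P={2,5}:  v_{2} + v_{5} = v_{1} ; sig = ⟨2 | 1⟩
  P={3,4}:  v_{3} + v_{4} = v_{2} ; sig = ⟨2 | 1⟩
  P={5,7}:  v_{5} + v_{7} = v_{1} + v_{4} ; sig = ⟨2 | 1 1⟩
  P={1,7}:  v_{1} + v_{7} = 2·v_{4} ; sig = ⟨2 | 2⟩
  P={3,7}:  v_{3} + v_{7} = 2·v_{2} ; sig = ⟨2 | 2⟩
  P={4,5}:  v_{4} + v_{5} = 2·v_{1} ; sig = ⟨2 | 2⟩
  P={4,6}:  v_{4} + v_{6} = 2·v_{2} ; sig = ⟨2 | 2⟩
  P={6,7}:  v_{6} + v_{7} = 3·v_{2} ; sig = ⟨2 | 3⟩

so the primitive-relation signature multiset is
[⟨2 | 0⟩, ⟨2 | 0⟩, ⟨2 | 1⟩, ⟨2 | 1⟩, ⟨2 | 1⟩, ⟨2 | 1⟩, ⟨2 | 1⟩, ⟨2 | 1⟩, ⟨2 | 1 1⟩, ⟨2 | 2⟩, ⟨2 | 2⟩, ⟨2 | 2⟩, ⟨2 | 2⟩, ⟨2 | 3⟩]


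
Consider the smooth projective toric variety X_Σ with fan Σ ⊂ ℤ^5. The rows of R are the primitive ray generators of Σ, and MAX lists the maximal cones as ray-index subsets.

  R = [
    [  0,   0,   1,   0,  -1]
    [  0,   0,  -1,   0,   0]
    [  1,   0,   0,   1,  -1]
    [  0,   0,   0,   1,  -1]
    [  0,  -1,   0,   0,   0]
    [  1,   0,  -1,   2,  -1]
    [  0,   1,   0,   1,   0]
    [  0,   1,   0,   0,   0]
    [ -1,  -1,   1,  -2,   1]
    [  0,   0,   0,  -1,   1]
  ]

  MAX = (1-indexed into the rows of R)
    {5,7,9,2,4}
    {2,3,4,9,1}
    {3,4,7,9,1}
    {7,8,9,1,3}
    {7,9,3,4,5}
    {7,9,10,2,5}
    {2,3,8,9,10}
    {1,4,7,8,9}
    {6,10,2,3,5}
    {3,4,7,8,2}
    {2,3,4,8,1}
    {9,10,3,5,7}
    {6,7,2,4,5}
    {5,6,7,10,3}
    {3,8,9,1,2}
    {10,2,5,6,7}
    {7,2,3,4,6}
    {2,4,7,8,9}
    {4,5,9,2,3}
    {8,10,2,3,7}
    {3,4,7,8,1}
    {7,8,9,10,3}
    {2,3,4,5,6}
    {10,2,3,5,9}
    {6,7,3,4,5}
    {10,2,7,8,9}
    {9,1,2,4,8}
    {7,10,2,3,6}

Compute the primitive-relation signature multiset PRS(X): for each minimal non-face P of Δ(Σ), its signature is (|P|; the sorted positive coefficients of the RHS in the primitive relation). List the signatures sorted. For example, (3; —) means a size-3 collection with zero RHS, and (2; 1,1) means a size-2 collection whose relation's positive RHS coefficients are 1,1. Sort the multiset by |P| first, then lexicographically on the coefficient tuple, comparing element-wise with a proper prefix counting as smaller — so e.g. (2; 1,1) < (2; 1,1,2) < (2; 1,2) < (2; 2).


Σ has 11 primitive collections:

  • {4,10}:  v_{4} + v_{10} = 0  →  sig = (2; —)
  • {5,8}:  v_{5} + v_{8} = 0  →  sig = (2; —)
  • {6,9}:  v_{6} + v_{9} = v_{5}  →  sig = (2; 1)
  • {1,6}:  v_{1} + v_{6} = v_{3} + v_{4}  →  sig = (2; 1,1)
  • {1,5}:  v_{1} + v_{5} = v_{3} + v_{4} + v_{9}  →  sig = (2; 1,1,1)
  • {1,10}:  v_{1} + v_{10} = v_{3} + v_{8} + v_{9}  →  sig = (2; 1,1,1)
  • {6,8}:  v_{6} + v_{8} = v_{2} + v_{3} + v_{7}  →  sig = (2; 1,1,1)
  • {1,2,7}:  v_{1} + v_{2} + v_{7} = v_{4} + v_{8}  →  sig = (3; 1,1)
  • {2,3,7,9}:  v_{2} + v_{3} + v_{7} + v_{9} = 0  →  sig = (4; —)
  • {2,3,5,7}:  v_{2} + v_{3} + v_{5} + v_{7} = v_{6}  →  sig = (4; 1)
  • {3,4,8,9}:  v_{3} + v_{4} + v_{8} + v_{9} = v_{1}  →  sig = (4; 1)

Signatures (|P|; sorted positive RHS coefficients), sorted:
    |P|=2: 7 collections, coeffs (), (), (1), (1,1), (1,1,1), (1,1,1), (1,1,1)
    |P|=3: 1 collection, coeffs (1,1)
    |P|=4: 3 collections, coeffs (), (1), (1)


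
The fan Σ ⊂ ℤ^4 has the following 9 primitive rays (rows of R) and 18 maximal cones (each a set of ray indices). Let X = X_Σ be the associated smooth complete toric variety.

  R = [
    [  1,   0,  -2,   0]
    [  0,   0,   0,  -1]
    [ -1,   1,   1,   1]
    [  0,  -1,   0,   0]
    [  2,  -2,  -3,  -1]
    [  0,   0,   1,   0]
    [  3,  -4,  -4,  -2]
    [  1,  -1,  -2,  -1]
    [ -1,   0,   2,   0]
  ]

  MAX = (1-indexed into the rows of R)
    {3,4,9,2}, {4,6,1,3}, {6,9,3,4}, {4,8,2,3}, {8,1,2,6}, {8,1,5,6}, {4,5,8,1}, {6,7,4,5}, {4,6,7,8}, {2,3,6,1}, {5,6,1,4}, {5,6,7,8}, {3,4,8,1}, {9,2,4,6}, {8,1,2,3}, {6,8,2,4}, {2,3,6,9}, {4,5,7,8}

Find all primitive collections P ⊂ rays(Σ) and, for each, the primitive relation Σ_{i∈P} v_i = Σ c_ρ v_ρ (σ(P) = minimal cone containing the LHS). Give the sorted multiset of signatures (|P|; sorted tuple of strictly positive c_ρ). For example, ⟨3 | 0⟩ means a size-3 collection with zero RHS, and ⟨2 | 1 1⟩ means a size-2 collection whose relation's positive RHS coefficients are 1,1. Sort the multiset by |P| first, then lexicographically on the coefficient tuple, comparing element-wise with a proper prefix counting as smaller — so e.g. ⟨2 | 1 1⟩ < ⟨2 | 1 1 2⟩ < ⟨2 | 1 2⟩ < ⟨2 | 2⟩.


14 collections generate NE(X_Σ); each relation:

  P = {1,9}:  v_{1} + v_{9} = 0 — sig = ⟨2 | 0⟩
  P = {3,5}:  v_{3} + v_{5} = v_{1} + v_{4} — sig = ⟨2 | 1 1⟩
  P = {3,7}:  v_{3} + v_{7} = v_{4} + v_{5} — sig = ⟨2 | 1 1⟩
  P = {8,9}:  v_{8} + v_{9} = v_{2} + v_{4} — sig = ⟨2 | 1 1⟩
  P = {5,9}:  v_{5} + v_{9} = v_{4} + v_{6} + v_{8} — sig = ⟨2 | 1 1 1⟩
  P = {2,5}:  v_{2} + v_{5} = v_{6} + 2·v_{8} — sig = ⟨2 | 1 2⟩
  P = {2,7}:  v_{2} + v_{7} = v_{4} + 2·v_{6} + 3·v_{8} — sig = ⟨2 | 1 2 3⟩
  P = {1,7}:  v_{1} + v_{7} = 2·v_{5} — sig = ⟨2 | 2⟩
  P = {7,9}:  v_{7} + v_{9} = 2·v_{4} + 2·v_{6} + 2·v_{8} — sig = ⟨2 | 2 2 2⟩
  P = {3,6,8}:  v_{3} + v_{6} + v_{8} = 0 — sig = ⟨3 | 0⟩
  P = {1,2,4}:  v_{1} + v_{2} + v_{4} = v_{8} — sig = ⟨3 | 1⟩
  P = {1,4,6,8}:  v_{1} + v_{4} + v_{6} + v_{8} = v_{5} — sig = ⟨4 | 1⟩
  P = {2,3,4,6}:  v_{2} + v_{3} + v_{4} + v_{6} = v_{9} — sig = ⟨4 | 1⟩
  P = {4,5,6,8}:  v_{4} + v_{5} + v_{6} + v_{8} = v_{7} — sig = ⟨4 | 1⟩

Signatures (|P|; sorted positive RHS coefficients), sorted:
[⟨2 | 0⟩, ⟨2 | 1 1⟩, ⟨2 | 1 1⟩, ⟨2 | 1 1⟩, ⟨2 | 1 1 1⟩, ⟨2 | 1 2⟩, ⟨2 | 1 2 3⟩, ⟨2 | 2⟩, ⟨2 | 2 2 2⟩, ⟨3 | 0⟩, ⟨3 | 1⟩, ⟨4 | 1⟩, ⟨4 | 1⟩, ⟨4 | 1⟩]


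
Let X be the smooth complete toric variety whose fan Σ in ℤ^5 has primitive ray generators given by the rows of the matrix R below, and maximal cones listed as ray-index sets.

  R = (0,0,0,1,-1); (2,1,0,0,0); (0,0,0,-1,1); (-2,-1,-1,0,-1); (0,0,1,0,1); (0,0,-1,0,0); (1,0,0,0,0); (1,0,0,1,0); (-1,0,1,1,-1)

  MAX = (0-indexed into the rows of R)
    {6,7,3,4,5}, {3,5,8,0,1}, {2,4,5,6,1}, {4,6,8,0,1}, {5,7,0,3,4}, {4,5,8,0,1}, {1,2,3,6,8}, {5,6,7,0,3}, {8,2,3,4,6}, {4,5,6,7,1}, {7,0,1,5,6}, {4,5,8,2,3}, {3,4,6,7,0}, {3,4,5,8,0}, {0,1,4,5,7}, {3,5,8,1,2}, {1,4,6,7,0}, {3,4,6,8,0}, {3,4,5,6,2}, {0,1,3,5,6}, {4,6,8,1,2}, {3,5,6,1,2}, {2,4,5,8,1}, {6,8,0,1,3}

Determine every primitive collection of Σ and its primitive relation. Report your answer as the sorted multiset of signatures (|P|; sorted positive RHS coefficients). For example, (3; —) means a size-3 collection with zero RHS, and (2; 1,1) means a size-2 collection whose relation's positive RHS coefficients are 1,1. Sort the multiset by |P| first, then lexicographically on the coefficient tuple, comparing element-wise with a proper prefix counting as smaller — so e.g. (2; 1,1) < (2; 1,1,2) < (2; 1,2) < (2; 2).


The 7 primitive collections of Σ (r=9, n=5):

  {0,2}:  v_{0} + v_{2} = 0  ⟹  sig = (2; —)
  {2,7}:  v_{2} + v_{7} = v_{4} + v_{5} + v_{6}  ⟹  sig = (2; 1,1,1)
  {7,8}:  v_{7} + v_{8} = 2·v_{0} + v_{4}  ⟹  sig = (2; 1,2)
  {1,3,4}:  v_{1} + v_{3} + v_{4} = 0  ⟹  sig = (3; —)
  {5,6,8}:  v_{5} + v_{6} + v_{8} = v_{0}  ⟹  sig = (3; 1)
  {1,3,7}:  v_{1} + v_{3} + v_{7} = v_{0} + v_{5} + v_{6}  ⟹  sig = (3; 1,1,1)
  {0,4,5,6}:  v_{0} + v_{4} + v_{5} + v_{6} = v_{7}  ⟹  sig = (4; 1)

Sorted signature multiset PRS(X):
[(2; —), (2; 1,1,1), (2; 1,2), (3; —), (3; 1), (3; 1,1,1), (4; 1)]


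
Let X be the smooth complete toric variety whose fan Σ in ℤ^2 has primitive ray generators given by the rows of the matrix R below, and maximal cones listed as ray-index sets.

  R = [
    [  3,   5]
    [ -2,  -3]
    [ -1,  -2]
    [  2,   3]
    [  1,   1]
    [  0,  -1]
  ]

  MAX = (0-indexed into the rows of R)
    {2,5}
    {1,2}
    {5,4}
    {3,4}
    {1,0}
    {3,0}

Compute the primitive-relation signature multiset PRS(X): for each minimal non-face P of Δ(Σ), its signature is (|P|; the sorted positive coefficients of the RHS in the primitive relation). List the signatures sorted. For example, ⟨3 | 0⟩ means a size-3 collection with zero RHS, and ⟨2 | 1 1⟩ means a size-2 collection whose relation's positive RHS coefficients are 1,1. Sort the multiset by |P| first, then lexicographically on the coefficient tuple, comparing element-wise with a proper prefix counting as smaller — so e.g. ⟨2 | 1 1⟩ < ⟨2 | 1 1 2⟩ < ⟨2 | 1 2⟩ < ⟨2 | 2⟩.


9 minimal non-faces of Δ(Σ) (on 6 rays):

  P={1,3}:  v_{1} + v_{3} = 0  ⟹  sig = ⟨2 | 0⟩
  P={0,2}:  v_{0} + v_{2} = v_{3}  ⟹  sig = ⟨2 | 1⟩
  P={1,4}:  v_{1} + v_{4} = v_{2}  ⟹  sig = ⟨2 | 1⟩
  P={2,3}:  v_{2} + v_{3} = v_{4}  ⟹  sig = ⟨2 | 1⟩
  P={2,4}:  v_{2} + v_{4} = v_{5}  ⟹  sig = ⟨2 | 1⟩
  P={0,5}:  v_{0} + v_{5} = v_{3} + v_{4}  ⟹  sig = ⟨2 | 1 1⟩
  P={0,4}:  v_{0} + v_{4} = 2·v_{3}  ⟹  sig = ⟨2 | 2⟩
  P={1,5}:  v_{1} + v_{5} = 2·v_{2}  ⟹  sig = ⟨2 | 2⟩
  P={3,5}:  v_{3} + v_{5} = 2·v_{4}  ⟹  sig = ⟨2 | 2⟩

Hence PRS(X_Σ) =
[⟨2 | 0⟩, ⟨2 | 1⟩, ⟨2 | 1⟩, ⟨2 | 1⟩, ⟨2 | 1⟩, ⟨2 | 1 1⟩, ⟨2 | 2⟩, ⟨2 | 2⟩, ⟨2 | 2⟩]


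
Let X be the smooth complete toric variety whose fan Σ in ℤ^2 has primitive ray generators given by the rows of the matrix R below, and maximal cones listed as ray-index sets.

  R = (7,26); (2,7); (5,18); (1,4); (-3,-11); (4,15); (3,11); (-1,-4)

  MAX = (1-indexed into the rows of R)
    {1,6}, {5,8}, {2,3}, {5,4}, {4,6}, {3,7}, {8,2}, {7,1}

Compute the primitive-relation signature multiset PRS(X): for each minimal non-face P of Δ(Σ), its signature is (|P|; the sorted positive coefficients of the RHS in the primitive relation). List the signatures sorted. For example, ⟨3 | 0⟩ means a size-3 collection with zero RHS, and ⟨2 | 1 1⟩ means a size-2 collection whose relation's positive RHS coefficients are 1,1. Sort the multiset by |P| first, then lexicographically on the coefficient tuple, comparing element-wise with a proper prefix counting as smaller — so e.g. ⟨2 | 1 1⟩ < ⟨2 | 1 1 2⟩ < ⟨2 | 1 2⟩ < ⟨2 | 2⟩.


|primitive collections| = 20. Relations:

  P = {4,8}:  v_{4} + v_{8} = 0 ; sig = ⟨2 | 0⟩
  P = {5,7}:  v_{5} + v_{7} = 0 ; sig = ⟨2 | 0⟩
  P = {1,5}:  v_{1} + v_{5} = v_{6} ; sig = ⟨2 | 1⟩
  P = {2,4}:  v_{2} + v_{4} = v_{7} ; sig = ⟨2 | 1⟩
  P = {2,5}:  v_{2} + v_{5} = v_{8} ; sig = ⟨2 | 1⟩
  P = {2,7}:  v_{2} + v_{7} = v_{3} ; sig = ⟨2 | 1⟩
  P = {3,5}:  v_{3} + v_{5} = v_{2} ; sig = ⟨2 | 1⟩
  P = {4,7}:  v_{4} + v_{7} = v_{6} ; sig = ⟨2 | 1⟩
  P = {5,6}:  v_{5} + v_{6} = v_{4} ; sig = ⟨2 | 1⟩
  P = {6,7}:  v_{6} + v_{7} = v_{1} ; sig = ⟨2 | 1⟩
  P = {6,8}:  v_{6} + v_{8} = v_{7} ; sig = ⟨2 | 1⟩
  P = {7,8}:  v_{7} + v_{8} = v_{2} ; sig = ⟨2 | 1⟩
  P = {1,4}:  v_{1} + v_{4} = 2·v_{6} ; sig = ⟨2 | 2⟩
  P = {1,8}:  v_{1} + v_{8} = 2·v_{7} ; sig = ⟨2 | 2⟩
  P = {2,6}:  v_{2} + v_{6} = 2·v_{7} ; sig = ⟨2 | 2⟩
  P = {3,4}:  v_{3} + v_{4} = 2·v_{7} ; sig = ⟨2 | 2⟩
  P = {3,8}:  v_{3} + v_{8} = 2·v_{2} ; sig = ⟨2 | 2⟩
  P = {1,2}:  v_{1} + v_{2} = 3·v_{7} ; sig = ⟨2 | 3⟩
  P = {3,6}:  v_{3} + v_{6} = 3·v_{7} ; sig = ⟨2 | 3⟩
  P = {1,3}:  v_{1} + v_{3} = 4·v_{7} ; sig = ⟨2 | 4⟩

Hence PRS(X_Σ) =
    ⟨2 | 0⟩
    ⟨2 | 0⟩
    ⟨2 | 1⟩
    ⟨2 | 1⟩
    ⟨2 | 1⟩
    ⟨2 | 1⟩
    ⟨2 | 1⟩
    ⟨2 | 1⟩
    ⟨2 | 1⟩
    ⟨2 | 1⟩
    ⟨2 | 1⟩
    ⟨2 | 1⟩
    ⟨2 | 2⟩
    ⟨2 | 2⟩
    ⟨2 | 2⟩
    ⟨2 | 2⟩
    ⟨2 | 2⟩
    ⟨2 | 3⟩
    ⟨2 | 3⟩
    ⟨2 | 4⟩


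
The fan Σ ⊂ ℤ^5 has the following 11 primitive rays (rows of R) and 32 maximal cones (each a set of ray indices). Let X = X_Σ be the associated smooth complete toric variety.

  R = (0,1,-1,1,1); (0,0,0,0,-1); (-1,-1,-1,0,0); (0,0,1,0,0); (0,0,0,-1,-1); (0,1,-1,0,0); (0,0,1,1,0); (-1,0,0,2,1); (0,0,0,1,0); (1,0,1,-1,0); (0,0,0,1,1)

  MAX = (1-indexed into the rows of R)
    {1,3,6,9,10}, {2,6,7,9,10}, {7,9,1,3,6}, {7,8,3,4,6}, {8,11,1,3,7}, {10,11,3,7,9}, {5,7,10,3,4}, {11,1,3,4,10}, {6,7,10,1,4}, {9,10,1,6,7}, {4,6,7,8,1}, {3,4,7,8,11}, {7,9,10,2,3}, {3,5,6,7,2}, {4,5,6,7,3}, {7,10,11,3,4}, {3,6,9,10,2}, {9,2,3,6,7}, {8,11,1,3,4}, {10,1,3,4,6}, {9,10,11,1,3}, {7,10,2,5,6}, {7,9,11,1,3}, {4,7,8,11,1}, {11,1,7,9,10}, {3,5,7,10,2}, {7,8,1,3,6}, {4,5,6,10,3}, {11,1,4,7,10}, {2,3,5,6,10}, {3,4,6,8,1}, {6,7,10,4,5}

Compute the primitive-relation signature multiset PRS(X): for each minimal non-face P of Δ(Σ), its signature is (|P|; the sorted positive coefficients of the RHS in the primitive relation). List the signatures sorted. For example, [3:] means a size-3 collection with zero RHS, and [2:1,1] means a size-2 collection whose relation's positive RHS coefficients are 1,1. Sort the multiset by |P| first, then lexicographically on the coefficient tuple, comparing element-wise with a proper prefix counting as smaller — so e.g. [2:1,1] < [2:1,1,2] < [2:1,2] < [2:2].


15 minimal non-faces of Δ(Σ) (on 11 rays):

  P={5,11}:  v_{5} + v_{11} = 0 ; sig = [2:]
  P={1,5}:  v_{1} + v_{5} = v_{6} ; sig = [2:1]
  P={2,11}:  v_{2} + v_{11} = v_{9} ; sig = [2:1]
  P={4,9}:  v_{4} + v_{9} = v_{7} ; sig = [2:1]
  P={5,9}:  v_{5} + v_{9} = v_{2} ; sig = [2:1]
  P={6,11}:  v_{6} + v_{11} = v_{1} ; sig = [2:1]
  P={1,2}:  v_{1} + v_{2} = v_{6} + v_{9} ; sig = [2:1,1]
  P={2,4}:  v_{2} + v_{4} = v_{5} + v_{7} ; sig = [2:1,1]
  P={8,10}:  v_{8} + v_{10} = v_{4} + v_{11} ; sig = [2:1,1]
  P={5,8}:  v_{5} + v_{8} = v_{3} + v_{4} + v_{6} + v_{7} ; sig = [2:1,1,1,1]
  P={2,8}:  v_{2} + v_{8} = v_{3} + v_{6} + 2·v_{7} ; sig = [2:1,1,2]
  P={8,9}:  v_{8} + v_{9} = v_{1} + v_{3} + 2·v_{7} ; sig = [2:1,1,2]
  P={3,6,7,10}:  v_{3} + v_{6} + v_{7} + v_{10} = 0 ; sig = [4:]
  P={1,3,4,7}:  v_{1} + v_{3} + v_{4} + v_{7} = v_{8} ; sig = [4:1]
  P={1,3,7,10}:  v_{1} + v_{3} + v_{7} + v_{10} = v_{11} ; sig = [4:1]

so the primitive-relation signature multiset is
    |P|=2: 12 collections, coeffs (), (1), (1), (1), (1), (1), (1,1), (1,1), (1,1), (1,1,1,1), (1,1,2), (1,1,2)
    |P|=4: 3 collections, coeffs (), (1), (1)


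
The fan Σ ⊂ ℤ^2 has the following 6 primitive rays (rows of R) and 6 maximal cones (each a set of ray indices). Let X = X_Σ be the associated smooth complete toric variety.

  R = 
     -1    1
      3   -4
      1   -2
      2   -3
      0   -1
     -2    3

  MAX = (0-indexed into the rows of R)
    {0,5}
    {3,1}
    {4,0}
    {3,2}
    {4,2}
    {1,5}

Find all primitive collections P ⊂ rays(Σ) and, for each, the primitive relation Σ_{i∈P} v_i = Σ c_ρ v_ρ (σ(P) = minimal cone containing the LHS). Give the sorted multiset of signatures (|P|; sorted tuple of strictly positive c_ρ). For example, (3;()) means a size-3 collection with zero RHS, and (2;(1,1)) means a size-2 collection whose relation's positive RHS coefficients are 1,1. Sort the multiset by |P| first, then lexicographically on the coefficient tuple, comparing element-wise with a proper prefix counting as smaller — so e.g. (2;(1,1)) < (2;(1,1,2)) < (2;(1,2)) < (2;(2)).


The 9 primitive collections of Σ (r=6, n=2):

  {3,5}:  v_{3} + v_{5} = 0  so sig = (2;())
  {0,1}:  v_{0} + v_{1} = v_{3}  so sig = (2;(1))
  {0,2}:  v_{0} + v_{2} = v_{4}  so sig = (2;(1))
  {0,3}:  v_{0} + v_{3} = v_{2}  so sig = (2;(1))
  {2,5}:  v_{2} + v_{5} = v_{0}  so sig = (2;(1))
  {1,4}:  v_{1} + v_{4} = v_{2} + v_{3}  so sig = (2;(1,1))
  {1,2}:  v_{1} + v_{2} = 2·v_{3}  so sig = (2;(2))
  {3,4}:  v_{3} + v_{4} = 2·v_{2}  so sig = (2;(2))
  {4,5}:  v_{4} + v_{5} = 2·v_{0}  so sig = (2;(2))

Signatures (|P|; sorted positive RHS coefficients), sorted:
    |P|=2: 9 collections, coeffs (), (1), (1), (1), (1), (1,1), (2), (2), (2)


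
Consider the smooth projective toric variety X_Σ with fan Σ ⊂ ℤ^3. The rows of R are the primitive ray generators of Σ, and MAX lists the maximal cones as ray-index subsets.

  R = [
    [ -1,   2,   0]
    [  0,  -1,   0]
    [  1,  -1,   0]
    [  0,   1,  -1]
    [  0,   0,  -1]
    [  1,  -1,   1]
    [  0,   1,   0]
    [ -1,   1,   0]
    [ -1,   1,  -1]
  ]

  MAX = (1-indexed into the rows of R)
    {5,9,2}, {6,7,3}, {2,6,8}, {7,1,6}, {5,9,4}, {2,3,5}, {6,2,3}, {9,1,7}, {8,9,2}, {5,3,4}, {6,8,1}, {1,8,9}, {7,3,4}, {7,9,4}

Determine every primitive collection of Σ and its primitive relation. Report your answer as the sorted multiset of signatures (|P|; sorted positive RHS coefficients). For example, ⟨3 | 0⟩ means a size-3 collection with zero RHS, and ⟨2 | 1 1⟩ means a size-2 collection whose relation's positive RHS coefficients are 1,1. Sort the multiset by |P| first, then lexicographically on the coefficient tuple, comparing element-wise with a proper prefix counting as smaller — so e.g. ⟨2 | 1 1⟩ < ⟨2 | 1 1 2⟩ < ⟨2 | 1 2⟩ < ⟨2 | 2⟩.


Minimal non-faces — 15 found among 9 rays, 14 max cones:

  • {2,7}:  v_{2} + v_{7} = 0 — sig = ⟨2 | 0⟩
  • {3,8}:  v_{3} + v_{8} = 0 — sig = ⟨2 | 0⟩
  • {6,9}:  v_{6} + v_{9} = 0 — sig = ⟨2 | 0⟩
  • {1,2}:  v_{1} + v_{2} = v_{8} — sig = ⟨2 | 1⟩
  • {1,3}:  v_{1} + v_{3} = v_{7} — sig = ⟨2 | 1⟩
  • {2,4}:  v_{2} + v_{4} = v_{5} — sig = ⟨2 | 1⟩
  • {3,9}:  v_{3} + v_{9} = v_{5} — sig = ⟨2 | 1⟩
  • {5,6}:  v_{5} + v_{6} = v_{3} — sig = ⟨2 | 1⟩
  • {5,7}:  v_{5} + v_{7} = v_{4} — sig = ⟨2 | 1⟩
  • {5,8}:  v_{5} + v_{8} = v_{9} — sig = ⟨2 | 1⟩
  • {7,8}:  v_{7} + v_{8} = v_{1} — sig = ⟨2 | 1⟩
  • {1,5}:  v_{1} + v_{5} = v_{7} + v_{9} — sig = ⟨2 | 1 1⟩
  • {4,6}:  v_{4} + v_{6} = v_{3} + v_{7} — sig = ⟨2 | 1 1⟩
  • {4,8}:  v_{4} + v_{8} = v_{7} + v_{9} — sig = ⟨2 | 1 1⟩
  • {1,4}:  v_{1} + v_{4} = 2·v_{7} + v_{9} — sig = ⟨2 | 1 2⟩

Hence PRS(X_Σ) =
    |P|=2: 15 collections, coeffs (), (), (), (1), (1), (1), (1), (1), (1), (1), (1), (1,1), (1,1), (1,1), (1,2)


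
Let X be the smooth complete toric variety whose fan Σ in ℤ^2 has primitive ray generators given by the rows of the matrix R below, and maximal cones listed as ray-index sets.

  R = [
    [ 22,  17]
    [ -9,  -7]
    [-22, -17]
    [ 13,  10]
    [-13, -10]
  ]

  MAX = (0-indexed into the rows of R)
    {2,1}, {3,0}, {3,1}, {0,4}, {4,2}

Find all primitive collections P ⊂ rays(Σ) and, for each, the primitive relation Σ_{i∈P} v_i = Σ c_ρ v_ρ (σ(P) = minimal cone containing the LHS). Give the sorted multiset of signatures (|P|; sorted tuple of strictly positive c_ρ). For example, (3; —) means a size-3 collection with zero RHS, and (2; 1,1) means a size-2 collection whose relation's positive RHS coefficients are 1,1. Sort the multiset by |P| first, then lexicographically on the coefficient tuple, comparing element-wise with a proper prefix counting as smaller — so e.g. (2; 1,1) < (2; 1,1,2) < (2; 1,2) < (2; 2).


Minimal non-faces — 5 found among 5 rays, 5 max cones:

  {0,2}:  v_{0} + v_{2} = 0  so sig = (2; —)
  {3,4}:  v_{3} + v_{4} = 0  so sig = (2; —)
  {0,1}:  v_{0} + v_{1} = v_{3}  so sig = (2; 1)
  {1,4}:  v_{1} + v_{4} = v_{2}  so sig = (2; 1)
  {2,3}:  v_{2} + v_{3} = v_{1}  so sig = (2; 1)

Hence PRS(X_Σ) =
[(2; —), (2; —), (2; 1), (2; 1), (2; 1)]


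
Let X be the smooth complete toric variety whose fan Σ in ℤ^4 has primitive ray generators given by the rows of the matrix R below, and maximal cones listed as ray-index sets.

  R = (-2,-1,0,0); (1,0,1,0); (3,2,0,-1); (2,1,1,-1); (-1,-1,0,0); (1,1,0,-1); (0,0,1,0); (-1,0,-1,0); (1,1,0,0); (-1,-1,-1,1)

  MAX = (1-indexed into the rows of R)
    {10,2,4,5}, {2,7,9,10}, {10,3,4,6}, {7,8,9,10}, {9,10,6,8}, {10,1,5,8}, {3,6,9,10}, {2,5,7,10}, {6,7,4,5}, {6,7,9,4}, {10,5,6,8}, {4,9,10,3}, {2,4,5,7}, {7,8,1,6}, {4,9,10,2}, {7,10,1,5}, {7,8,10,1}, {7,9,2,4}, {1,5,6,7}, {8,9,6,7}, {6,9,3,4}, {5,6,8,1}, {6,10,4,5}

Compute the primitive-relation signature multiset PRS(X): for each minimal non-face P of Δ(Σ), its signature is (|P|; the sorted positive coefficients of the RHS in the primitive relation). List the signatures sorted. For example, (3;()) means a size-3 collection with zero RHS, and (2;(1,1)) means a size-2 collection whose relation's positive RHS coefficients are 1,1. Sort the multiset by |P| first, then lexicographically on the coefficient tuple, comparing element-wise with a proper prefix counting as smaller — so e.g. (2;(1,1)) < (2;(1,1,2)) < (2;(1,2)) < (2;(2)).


The 17 primitive collections of Σ (r=10, n=4):

  P = {2,8}:  v_{2} + v_{8} = 0  ⟹  sig = (2;())
  P = {5,9}:  v_{5} + v_{9} = 0  ⟹  sig = (2;())
  P = {1,3}:  v_{1} + v_{3} = v_{6}  ⟹  sig = (2;(1))
  P = {2,6}:  v_{2} + v_{6} = v_{4}  ⟹  sig = (2;(1))
  P = {4,8}:  v_{4} + v_{8} = v_{6}  ⟹  sig = (2;(1))
  P = {1,2}:  v_{1} + v_{2} = v_{5} + v_{7}  ⟹  sig = (2;(1,1))
  P = {1,9}:  v_{1} + v_{9} = v_{7} + v_{8}  ⟹  sig = (2;(1,1))
  P = {3,7}:  v_{3} + v_{7} = v_{4} + v_{9}  ⟹  sig = (2;(1,1))
  P = {1,4}:  v_{1} + v_{4} = v_{5} + v_{6} + v_{7}  ⟹  sig = (2;(1,1,1))
  P = {3,5}:  v_{3} + v_{5} = v_{4} + v_{6} + v_{10}  ⟹  sig = (2;(1,1,1))
  P = {2,3}:  v_{2} + v_{3} = 2·v_{4} + v_{9} + v_{10}  ⟹  sig = (2;(1,1,2))
  P = {3,8}:  v_{3} + v_{8} = 2·v_{6} + v_{9} + v_{10}  ⟹  sig = (2;(1,1,2))
  P = {6,7,10}:  v_{6} + v_{7} + v_{10} = 0  ⟹  sig = (3;())
  P = {4,7,10}:  v_{4} + v_{7} + v_{10} = v_{2}  ⟹  sig = (3;(1))
  P = {5,7,8}:  v_{5} + v_{7} + v_{8} = v_{1}  ⟹  sig = (3;(1))
  P = {1,6,10}:  v_{1} + v_{6} + v_{10} = v_{5} + v_{8}  ⟹  sig = (3;(1,1))
  P = {4,6,9,10}:  v_{4} + v_{6} + v_{9} + v_{10} = v_{3}  ⟹  sig = (4;(1))

Sorted signature multiset PRS(X):
    (2;())
    (2;())
    (2;(1))
    (2;(1))
    (2;(1))
    (2;(1,1))
    (2;(1,1))
    (2;(1,1))
    (2;(1,1,1))
    (2;(1,1,1))
    (2;(1,1,2))
    (2;(1,1,2))
    (3;())
    (3;(1))
    (3;(1))
    (3;(1,1))
    (4;(1))


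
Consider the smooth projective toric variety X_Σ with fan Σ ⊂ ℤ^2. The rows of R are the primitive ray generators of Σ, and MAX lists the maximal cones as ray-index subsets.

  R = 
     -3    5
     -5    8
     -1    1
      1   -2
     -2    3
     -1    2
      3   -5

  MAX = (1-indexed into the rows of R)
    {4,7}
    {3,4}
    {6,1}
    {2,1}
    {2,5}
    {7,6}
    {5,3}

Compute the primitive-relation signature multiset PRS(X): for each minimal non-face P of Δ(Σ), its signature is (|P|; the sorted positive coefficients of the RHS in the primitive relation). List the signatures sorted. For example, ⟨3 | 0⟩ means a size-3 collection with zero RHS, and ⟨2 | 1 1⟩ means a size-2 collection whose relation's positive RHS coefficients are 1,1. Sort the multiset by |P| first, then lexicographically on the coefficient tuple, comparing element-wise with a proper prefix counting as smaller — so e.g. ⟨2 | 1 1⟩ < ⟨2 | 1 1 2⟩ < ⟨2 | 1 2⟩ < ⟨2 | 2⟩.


Σ has 14 primitive collections:

  • {1,7}:  v_{1} + v_{7} = 0  ⟹  sig = ⟨2 | 0⟩
  • {4,6}:  v_{4} + v_{6} = 0  ⟹  sig = ⟨2 | 0⟩
  • {1,4}:  v_{1} + v_{4} = v_{5}  ⟹  sig = ⟨2 | 1⟩
  • {1,5}:  v_{1} + v_{5} = v_{2}  ⟹  sig = ⟨2 | 1⟩
  • {2,7}:  v_{2} + v_{7} = v_{5}  ⟹  sig = ⟨2 | 1⟩
  • {3,6}:  v_{3} + v_{6} = v_{5}  ⟹  sig = ⟨2 | 1⟩
  • {4,5}:  v_{4} + v_{5} = v_{3}  ⟹  sig = ⟨2 | 1⟩
  • {5,6}:  v_{5} + v_{6} = v_{1}  ⟹  sig = ⟨2 | 1⟩
  • {5,7}:  v_{5} + v_{7} = v_{4}  ⟹  sig = ⟨2 | 1⟩
  • {1,3}:  v_{1} + v_{3} = 2·v_{5}  ⟹  sig = ⟨2 | 2⟩
  • {2,4}:  v_{2} + v_{4} = 2·v_{5}  ⟹  sig = ⟨2 | 2⟩
  • {2,6}:  v_{2} + v_{6} = 2·v_{1}  ⟹  sig = ⟨2 | 2⟩
  • {3,7}:  v_{3} + v_{7} = 2·v_{4}  ⟹  sig = ⟨2 | 2⟩
  • {2,3}:  v_{2} + v_{3} = 3·v_{5}  ⟹  sig = ⟨2 | 3⟩

Sorted signature multiset PRS(X):
    |P|=2: 14 collections, coeffs (), (), (1), (1), (1), (1), (1), (1), (1), (2), (2), (2), (2), (3)


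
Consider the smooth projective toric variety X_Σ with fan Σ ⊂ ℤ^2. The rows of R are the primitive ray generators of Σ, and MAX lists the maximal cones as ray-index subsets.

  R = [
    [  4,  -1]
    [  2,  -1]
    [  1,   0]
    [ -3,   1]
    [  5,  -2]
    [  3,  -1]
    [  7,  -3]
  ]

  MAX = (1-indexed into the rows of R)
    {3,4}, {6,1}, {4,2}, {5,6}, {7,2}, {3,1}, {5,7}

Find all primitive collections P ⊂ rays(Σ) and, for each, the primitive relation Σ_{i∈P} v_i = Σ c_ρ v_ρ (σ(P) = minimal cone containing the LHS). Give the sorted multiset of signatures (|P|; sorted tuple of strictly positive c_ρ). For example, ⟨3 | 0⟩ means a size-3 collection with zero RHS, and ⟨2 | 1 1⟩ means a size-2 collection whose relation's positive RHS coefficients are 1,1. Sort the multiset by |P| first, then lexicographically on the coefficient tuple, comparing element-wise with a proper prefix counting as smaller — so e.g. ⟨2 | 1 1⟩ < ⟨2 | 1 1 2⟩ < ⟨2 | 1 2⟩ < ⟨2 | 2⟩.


Σ has 14 primitive collections:

  P = {4,6}:  v_{4} + v_{6} = 0  ⟹  sig = ⟨2 | 0⟩
  P = {1,4}:  v_{1} + v_{4} = v_{3}  ⟹  sig = ⟨2 | 1⟩
  P = {2,3}:  v_{2} + v_{3} = v_{6}  ⟹  sig = ⟨2 | 1⟩
  P = {2,5}:  v_{2} + v_{5} = v_{7}  ⟹  sig = ⟨2 | 1⟩
  P = {2,6}:  v_{2} + v_{6} = v_{5}  ⟹  sig = ⟨2 | 1⟩
  P = {3,6}:  v_{3} + v_{6} = v_{1}  ⟹  sig = ⟨2 | 1⟩
  P = {4,5}:  v_{4} + v_{5} = v_{2}  ⟹  sig = ⟨2 | 1⟩
  P = {3,7}:  v_{3} + v_{7} = v_{5} + v_{6}  ⟹  sig = ⟨2 | 1 1⟩
  P = {1,7}:  v_{1} + v_{7} = v_{5} + 2·v_{6}  ⟹  sig = ⟨2 | 1 2⟩
  P = {1,2}:  v_{1} + v_{2} = 2·v_{6}  ⟹  sig = ⟨2 | 2⟩
  P = {3,5}:  v_{3} + v_{5} = 2·v_{6}  ⟹  sig = ⟨2 | 2⟩
  P = {4,7}:  v_{4} + v_{7} = 2·v_{2}  ⟹  sig = ⟨2 | 2⟩
  P = {6,7}:  v_{6} + v_{7} = 2·v_{5}  ⟹  sig = ⟨2 | 2⟩
  P = {1,5}:  v_{1} + v_{5} = 3·v_{6}  ⟹  sig = ⟨2 | 3⟩

Signatures (|P|; sorted positive RHS coefficients), sorted:
    ⟨2 | 0⟩
    ⟨2 | 1⟩
    ⟨2 | 1⟩
    ⟨2 | 1⟩
    ⟨2 | 1⟩
    ⟨2 | 1⟩
    ⟨2 | 1⟩
    ⟨2 | 1 1⟩
    ⟨2 | 1 2⟩
    ⟨2 | 2⟩
    ⟨2 | 2⟩
    ⟨2 | 2⟩
    ⟨2 | 2⟩
    ⟨2 | 3⟩


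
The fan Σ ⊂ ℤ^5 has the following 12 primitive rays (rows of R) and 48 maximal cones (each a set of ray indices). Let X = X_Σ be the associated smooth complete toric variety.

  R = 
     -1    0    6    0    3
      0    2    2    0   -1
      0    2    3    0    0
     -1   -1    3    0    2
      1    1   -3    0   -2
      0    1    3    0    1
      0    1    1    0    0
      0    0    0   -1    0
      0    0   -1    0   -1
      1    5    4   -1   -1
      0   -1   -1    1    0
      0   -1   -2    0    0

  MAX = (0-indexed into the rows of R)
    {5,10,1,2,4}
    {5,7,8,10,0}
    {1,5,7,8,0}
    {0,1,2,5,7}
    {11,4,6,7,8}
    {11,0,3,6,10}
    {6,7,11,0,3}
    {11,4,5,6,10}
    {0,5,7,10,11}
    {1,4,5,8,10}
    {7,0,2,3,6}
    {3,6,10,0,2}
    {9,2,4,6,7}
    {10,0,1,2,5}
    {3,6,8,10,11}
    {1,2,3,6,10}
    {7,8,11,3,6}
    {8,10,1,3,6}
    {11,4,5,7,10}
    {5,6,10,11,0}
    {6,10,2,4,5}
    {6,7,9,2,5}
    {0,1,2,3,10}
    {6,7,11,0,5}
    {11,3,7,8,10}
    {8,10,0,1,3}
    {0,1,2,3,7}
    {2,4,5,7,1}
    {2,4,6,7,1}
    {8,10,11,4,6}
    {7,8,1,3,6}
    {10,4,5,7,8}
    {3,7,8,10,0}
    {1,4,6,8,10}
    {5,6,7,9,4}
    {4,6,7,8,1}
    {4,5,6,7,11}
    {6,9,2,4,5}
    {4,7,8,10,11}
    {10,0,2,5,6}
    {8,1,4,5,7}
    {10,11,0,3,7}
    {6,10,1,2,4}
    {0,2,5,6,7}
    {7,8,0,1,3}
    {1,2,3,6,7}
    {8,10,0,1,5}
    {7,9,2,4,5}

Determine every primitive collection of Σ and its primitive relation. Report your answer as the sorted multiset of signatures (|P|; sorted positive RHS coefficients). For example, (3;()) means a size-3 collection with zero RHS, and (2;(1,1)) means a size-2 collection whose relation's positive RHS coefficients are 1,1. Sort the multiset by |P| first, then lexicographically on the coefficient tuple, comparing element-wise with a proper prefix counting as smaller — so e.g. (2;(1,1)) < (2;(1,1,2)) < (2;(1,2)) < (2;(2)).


22 collections generate NE(X_Σ); each relation:

  P = {3,4}:  v_{3} + v_{4} = 0  ⟹  sig = (2;())
  P = {0,4}:  v_{0} + v_{4} = v_{5}  ⟹  sig = (2;(1))
  P = {2,8}:  v_{2} + v_{8} = v_{1}  ⟹  sig = (2;(1))
  P = {2,11}:  v_{2} + v_{11} = v_{6}  ⟹  sig = (2;(1))
  P = {3,5}:  v_{3} + v_{5} = v_{0}  ⟹  sig = (2;(1))
  P = {1,11}:  v_{1} + v_{11} = v_{6} + v_{8}  ⟹  sig = (2;(1,1))
  P = {9,10}:  v_{9} + v_{10} = v_{2} + v_{4} + v_{5}  ⟹  sig = (2;(1,1,1))
  P = {3,9}:  v_{3} + v_{9} = v_{2} + v_{5} + v_{6} + v_{7}  ⟹  sig = (2;(1,1,1,1))
  P = {0,9}:  v_{0} + v_{9} = v_{2} + 2·v_{5} + v_{6} + v_{7}  ⟹  sig = (2;(1,1,1,2))
  P = {9,11}:  v_{9} + v_{11} = v_{4} + v_{5} + 2·v_{6} + v_{7}  ⟹  sig = (2;(1,1,1,2))
  P = {8,9}:  v_{8} + v_{9} = 2·v_{2} + v_{4} + v_{7}  ⟹  sig = (2;(1,1,2))
  P = {1,9}:  v_{1} + v_{9} = 3·v_{2} + v_{4} + v_{7}  ⟹  sig = (2;(1,1,3))
  P = {5,8,11}:  v_{5} + v_{8} + v_{11} = 0  ⟹  sig = (3;())
  P = {6,7,10}:  v_{6} + v_{7} + v_{10} = 0  ⟹  sig = (3;())
  P = {0,8,11}:  v_{0} + v_{8} + v_{11} = v_{3}  ⟹  sig = (3;(1))
  P = {5,6,8}:  v_{5} + v_{6} + v_{8} = v_{2}  ⟹  sig = (3;(1))
  P = {0,6,8}:  v_{0} + v_{6} + v_{8} = v_{2} + v_{3}  ⟹  sig = (3;(1,1))
  P = {2,7,10}:  v_{2} + v_{7} + v_{10} = v_{5} + v_{8}  ⟹  sig = (3;(1,1))
  P = {0,1,6}:  v_{0} + v_{1} + v_{6} = 2·v_{2} + v_{3}  ⟹  sig = (3;(1,2))
  P = {1,7,10}:  v_{1} + v_{7} + v_{10} = v_{5} + 2·v_{8}  ⟹  sig = (3;(1,2))
  P = {1,5,6}:  v_{1} + v_{5} + v_{6} = 2·v_{2}  ⟹  sig = (3;(2))
  P = {2,4,5,6,7}:  v_{2} + v_{4} + v_{5} + v_{6} + v_{7} = v_{9}  ⟹  sig = (5;(1))

Hence PRS(X_Σ) =
    |P|=2: 12 collections, coeffs (), (1), (1), (1), (1), (1,1), (1,1,1), (1,1,1,1), (1,1,1,2), (1,1,1,2), (1,1,2), (1,1,3)
    |P|=3: 9 collections, coeffs (), (), (1), (1), (1,1), (1,1), (1,2), (1,2), (2)
    |P|=5: 1 collection, coeffs (1)


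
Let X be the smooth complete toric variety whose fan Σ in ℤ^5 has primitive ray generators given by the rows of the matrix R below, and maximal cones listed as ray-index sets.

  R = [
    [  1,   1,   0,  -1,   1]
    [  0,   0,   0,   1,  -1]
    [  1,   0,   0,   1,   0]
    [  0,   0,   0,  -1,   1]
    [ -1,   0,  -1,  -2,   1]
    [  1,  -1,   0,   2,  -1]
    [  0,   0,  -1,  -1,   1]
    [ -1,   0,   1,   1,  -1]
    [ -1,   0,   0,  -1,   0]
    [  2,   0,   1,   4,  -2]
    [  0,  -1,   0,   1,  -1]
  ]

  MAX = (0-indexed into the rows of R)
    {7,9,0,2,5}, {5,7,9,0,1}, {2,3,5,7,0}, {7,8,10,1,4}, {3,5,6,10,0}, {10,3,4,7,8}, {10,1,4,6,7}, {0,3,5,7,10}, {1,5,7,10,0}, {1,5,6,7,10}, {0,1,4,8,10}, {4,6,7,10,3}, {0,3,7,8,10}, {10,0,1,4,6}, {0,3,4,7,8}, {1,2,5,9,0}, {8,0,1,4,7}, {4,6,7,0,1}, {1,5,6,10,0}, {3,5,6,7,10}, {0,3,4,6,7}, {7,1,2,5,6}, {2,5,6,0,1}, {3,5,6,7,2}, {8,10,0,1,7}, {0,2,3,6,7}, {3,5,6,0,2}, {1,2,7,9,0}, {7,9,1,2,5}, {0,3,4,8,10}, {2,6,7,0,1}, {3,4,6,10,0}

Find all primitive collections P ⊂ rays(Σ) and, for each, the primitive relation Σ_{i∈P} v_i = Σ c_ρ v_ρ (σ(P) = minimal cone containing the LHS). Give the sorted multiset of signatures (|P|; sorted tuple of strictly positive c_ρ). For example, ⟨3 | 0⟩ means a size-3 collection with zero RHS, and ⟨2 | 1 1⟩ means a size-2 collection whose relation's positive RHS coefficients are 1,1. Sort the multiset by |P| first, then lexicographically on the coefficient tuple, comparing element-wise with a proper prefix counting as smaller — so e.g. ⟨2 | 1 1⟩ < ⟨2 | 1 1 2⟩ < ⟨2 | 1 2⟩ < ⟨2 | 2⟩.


|primitive collections| = 16. Relations:

  {1,3}:  v_{1} + v_{3} = 0  ⟹  sig = ⟨2 | 0⟩
  {2,8}:  v_{2} + v_{8} = 0  ⟹  sig = ⟨2 | 0⟩
  {2,4}:  v_{2} + v_{4} = v_{6}  ⟹  sig = ⟨2 | 1⟩
  {2,10}:  v_{2} + v_{10} = v_{5}  ⟹  sig = ⟨2 | 1⟩
  {5,8}:  v_{5} + v_{8} = v_{10}  ⟹  sig = ⟨2 | 1⟩
  {6,8}:  v_{6} + v_{8} = v_{4}  ⟹  sig = ⟨2 | 1⟩
  {4,5}:  v_{4} + v_{5} = v_{6} + v_{10}  ⟹  sig = ⟨2 | 1 1⟩
  {4,9}:  v_{4} + v_{9} = v_{1} + v_{2}  ⟹  sig = ⟨2 | 1 1⟩
  {3,9}:  v_{3} + v_{9} = v_{0} + v_{2} + v_{5} + v_{7}  ⟹  sig = ⟨2 | 1 1 1 1⟩
  {8,9}:  v_{8} + v_{9} = v_{0} + v_{1} + v_{5} + v_{7}  ⟹  sig = ⟨2 | 1 1 1 1⟩
  {9,10}:  v_{9} + v_{10} = v_{0} + v_{1} + 2·v_{5} + v_{7}  ⟹  sig = ⟨2 | 1 1 1 2⟩
  {6,9}:  v_{6} + v_{9} = v_{1} + 2·v_{2}  ⟹  sig = ⟨2 | 1 2⟩
  {0,6,7,10}:  v_{0} + v_{6} + v_{7} + v_{10} = 0  ⟹  sig = ⟨4 | 0⟩
  {0,4,7,10}:  v_{0} + v_{4} + v_{7} + v_{10} = v_{8}  ⟹  sig = ⟨4 | 1⟩
  {0,5,6,7}:  v_{0} + v_{5} + v_{6} + v_{7} = v_{2}  ⟹  sig = ⟨4 | 1⟩
  {0,1,2,5,7}:  v_{0} + v_{1} + v_{2} + v_{5} + v_{7} = v_{9}  ⟹  sig = ⟨5 | 1⟩

Sorted signature multiset PRS(X):
    |P|=2: 12 collections, coeffs (), (), (1), (1), (1), (1), (1,1), (1,1), (1,1,1,1), (1,1,1,1), (1,1,1,2), (1,2)
    |P|=4: 3 collections, coeffs (), (1), (1)
    |P|=5: 1 collection, coeffs (1)


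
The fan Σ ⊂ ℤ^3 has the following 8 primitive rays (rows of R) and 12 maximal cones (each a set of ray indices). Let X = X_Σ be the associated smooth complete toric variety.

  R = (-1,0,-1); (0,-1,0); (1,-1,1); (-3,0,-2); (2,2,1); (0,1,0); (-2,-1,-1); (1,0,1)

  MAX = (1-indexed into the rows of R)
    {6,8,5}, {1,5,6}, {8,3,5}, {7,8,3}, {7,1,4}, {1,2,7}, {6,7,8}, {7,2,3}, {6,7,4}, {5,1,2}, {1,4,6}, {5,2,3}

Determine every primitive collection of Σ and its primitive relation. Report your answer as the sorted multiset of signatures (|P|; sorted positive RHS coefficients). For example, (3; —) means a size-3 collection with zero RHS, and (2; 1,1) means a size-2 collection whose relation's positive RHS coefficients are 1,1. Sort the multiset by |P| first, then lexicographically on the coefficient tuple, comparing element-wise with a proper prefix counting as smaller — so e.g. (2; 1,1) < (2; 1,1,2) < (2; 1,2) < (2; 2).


11 minimal non-faces of Δ(Σ) (on 8 rays):

  {1,8}:  v_{1} + v_{8} = 0 ; sig = (2; —)
  {2,6}:  v_{2} + v_{6} = 0 ; sig = (2; —)
  {1,3}:  v_{1} + v_{3} = v_{2} ; sig = (2; 1)
  {2,8}:  v_{2} + v_{8} = v_{3} ; sig = (2; 1)
  {3,4}:  v_{3} + v_{4} = v_{7} ; sig = (2; 1)
  {3,6}:  v_{3} + v_{6} = v_{8} ; sig = (2; 1)
  {5,7}:  v_{5} + v_{7} = v_{6} ; sig = (2; 1)
  {2,4}:  v_{2} + v_{4} = v_{1} + v_{7} ; sig = (2; 1,1)
  {4,8}:  v_{4} + v_{8} = v_{6} + v_{7} ; sig = (2; 1,1)
  {4,5}:  v_{4} + v_{5} = v_{1} + 2·v_{6} ; sig = (2; 1,2)
  {1,6,7}:  v_{1} + v_{6} + v_{7} = v_{4} ; sig = (3; 1)

Signatures (|P|; sorted positive RHS coefficients), sorted:
[(2; —), (2; —), (2; 1), (2; 1), (2; 1), (2; 1), (2; 1), (2; 1,1), (2; 1,1), (2; 1,2), (3; 1)]


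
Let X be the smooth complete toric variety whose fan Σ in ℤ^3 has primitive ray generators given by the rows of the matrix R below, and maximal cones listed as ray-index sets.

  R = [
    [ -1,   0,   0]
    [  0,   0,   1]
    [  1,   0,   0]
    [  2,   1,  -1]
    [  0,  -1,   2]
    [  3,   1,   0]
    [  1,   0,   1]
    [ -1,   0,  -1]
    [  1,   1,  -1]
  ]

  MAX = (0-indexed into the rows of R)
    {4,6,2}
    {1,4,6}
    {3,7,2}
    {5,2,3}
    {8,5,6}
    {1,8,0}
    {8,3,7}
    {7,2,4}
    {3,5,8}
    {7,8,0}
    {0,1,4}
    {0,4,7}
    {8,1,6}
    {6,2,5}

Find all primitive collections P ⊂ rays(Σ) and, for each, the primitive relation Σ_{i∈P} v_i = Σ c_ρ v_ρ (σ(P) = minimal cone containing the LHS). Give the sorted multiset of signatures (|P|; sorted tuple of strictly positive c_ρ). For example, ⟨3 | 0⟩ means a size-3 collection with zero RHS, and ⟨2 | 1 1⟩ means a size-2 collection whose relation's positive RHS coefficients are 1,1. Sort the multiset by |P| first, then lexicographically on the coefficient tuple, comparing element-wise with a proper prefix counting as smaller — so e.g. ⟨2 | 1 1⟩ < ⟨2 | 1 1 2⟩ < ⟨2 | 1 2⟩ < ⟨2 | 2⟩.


Minimal non-faces — 15 found among 9 rays, 14 max cones:

  {0,2}:  v_{0} + v_{2} = 0  →  sig = ⟨2 | 0⟩
  {6,7}:  v_{6} + v_{7} = 0  →  sig = ⟨2 | 0⟩
  {0,3}:  v_{0} + v_{3} = v_{8}  →  sig = ⟨2 | 1⟩
  {0,6}:  v_{0} + v_{6} = v_{1}  →  sig = ⟨2 | 1⟩
  {1,2}:  v_{1} + v_{2} = v_{6}  →  sig = ⟨2 | 1⟩
  {1,7}:  v_{1} + v_{7} = v_{0}  →  sig = ⟨2 | 1⟩
  {2,8}:  v_{2} + v_{8} = v_{3}  →  sig = ⟨2 | 1⟩
  {3,6}:  v_{3} + v_{6} = v_{5}  →  sig = ⟨2 | 1⟩
  {4,8}:  v_{4} + v_{8} = v_{6}  →  sig = ⟨2 | 1⟩
  {5,7}:  v_{5} + v_{7} = v_{3}  →  sig = ⟨2 | 1⟩
  {0,5}:  v_{0} + v_{5} = v_{6} + v_{8}  →  sig = ⟨2 | 1 1⟩
  {1,3}:  v_{1} + v_{3} = v_{6} + v_{8}  →  sig = ⟨2 | 1 1⟩
  {3,4}:  v_{3} + v_{4} = v_{2} + v_{6}  →  sig = ⟨2 | 1 1⟩
  {1,5}:  v_{1} + v_{5} = 2·v_{6} + v_{8}  →  sig = ⟨2 | 1 2⟩
  {4,5}:  v_{4} + v_{5} = v_{2} + 2·v_{6}  →  sig = ⟨2 | 1 2⟩

Sorted signature multiset PRS(X):
    |P|=2: 15 collections, coeffs (), (), (1), (1), (1), (1), (1), (1), (1), (1), (1,1), (1,1), (1,1), (1,2), (1,2)
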